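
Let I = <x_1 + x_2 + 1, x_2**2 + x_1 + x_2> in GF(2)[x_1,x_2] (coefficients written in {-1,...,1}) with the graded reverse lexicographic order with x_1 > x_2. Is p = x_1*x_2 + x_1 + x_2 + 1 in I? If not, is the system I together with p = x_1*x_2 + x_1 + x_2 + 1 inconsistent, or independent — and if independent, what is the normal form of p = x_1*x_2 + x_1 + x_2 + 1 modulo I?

x_1*x_2 + x_1 + x_2 + 1 is independent of I; its normal form modulo I is x_2 + 1.

First compute the reduced Gröbner basis of I by Buchberger's algorithm.
f_1 = x_1 + x_2 + 1, LT = x_1.
f_2 = x_2**2 + x_1 + x_2, LT = x_2**2.

S(f_1,f_2): leading monomials are coprime, so the S-polynomial reduces to 0 (Buchberger's first criterion).
Every S-polynomial of the final basis reduces to 0, so we have a Gröbner basis.
Inter-reduce: drop elements whose leading term is divisible by another's, tail-reduce, and make monic.
Reduced Gröbner basis: {x_2**2 + 1, x_1 + x_2 + 1}.
Label its elements g_1 = x_2**2 + 1, g_2 = x_1 + x_2 + 1.

Reduce p = x_1*x_2 + x_1 + x_2 + 1 modulo G:
  leading term x_1*x_2: subtract (x_2)·g_2 from x_1*x_2 + x_1 + x_2 + 1 → x_2**2 + x_1 + 1
  leading term x_2**2: subtract (1)·g_1 from x_2**2 + x_1 + 1 → x_1
  leading term x_1: subtract (1)·g_2 from x_1 → x_2 + 1
  leading term x_2: no divisor's leading term divides it; move x_2 to the remainder.
  leading term 1: no divisor's leading term divides it; move 1 to the remainder.
  normal form = x_2 + 1.
The normal form is nonzero, so p ∉ I. Since p minus its normal form lies in I, I + (p) = I + (r) where r = x_2 + 1; decide whether this ideal is the whole ring.
Run Buchberger on G together with r (pairs among the g_i already reduce to 0 since G is a Gröbner basis):
g_1 = x_2**2 + 1, LT = x_2**2.
g_2 = x_1 + x_2 + 1, LT = x_1.
r = x_2 + 1, LT = x_2.

S(g_1,g_2): leading monomials are coprime, so the S-polynomial reduces to 0 (Buchberger's first criterion).
S(g_1,r): lcm = x_2**2. S = x_2 + 1.
  leading term x_2: subtract (1)·r from x_2 + 1 → 0
  remainder 0.

S(g_2,r): leading monomials are coprime, so the S-polynomial reduces to 0 (Buchberger's first criterion).
Every S-polynomial of the final basis reduces to 0, so we have a Gröbner basis.
Inter-reduce: drop elements whose leading term is divisible by another's, tail-reduce, and make monic.
Reduced Gröbner basis: {x_1, x_2 + 1}.
The reduced Gröbner basis of I + (p) is {x_1, x_2 + 1} ≠ {1}, a proper ideal, so the enlarged system stays consistent: p is independent of I, with normal form x_2 + 1.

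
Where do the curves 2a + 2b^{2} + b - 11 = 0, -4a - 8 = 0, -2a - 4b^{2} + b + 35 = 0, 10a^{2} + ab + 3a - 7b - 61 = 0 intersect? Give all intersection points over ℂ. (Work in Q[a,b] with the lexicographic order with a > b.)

{(-2, -3)}

Compute a lex Gröbner basis by Buchberger's algorithm.
f_1 = 2a + 2b^{2} + b - 11, LT = a.
f_2 = -4a - 8, LT = a.
f_3 = -2a - 4b^{2} + b + 35, LT = a.
f_4 = 10a^{2} + ab + 3a - 7b - 61, LT = a^{2}.

S(f_1,f_2): lcm = a. S = b^{2} + \tfrac{1}{2}b - \tfrac{15}{2}.
  reduce S modulo (f_1, f_2, f_3, f_4):
  remainder b^{2} + \tfrac{1}{2}b - \tfrac{15}{2} ≠ 0; add h_5 = b^{2} + \tfrac{1}{2}b - \tfrac{15}{2} to the basis.

S(f_1,f_3): lcm = a. S = -b^{2} + b + 12.
  reduce S modulo (f_1, f_2, f_3, f_4, h_5):
  remainder \tfrac{3}{2}b + \tfrac{9}{2} ≠ 0; add h_6 = \tfrac{3}{2}b + \tfrac{9}{2} to the basis.

The other S-polynomials (S(f_1,f_4), S(f_2,f_3), S(f_2,f_4), S(f_3,f_4), S(f_1,h_5), S(f_2,h_5), S(f_3,h_5), S(f_4,h_5), S(f_1,h_6), S(f_2,h_6), S(f_3,h_6), S(f_4,h_6), S(h_5,h_6)) all reduce to 0 modulo the current basis, so we have a Gröbner basis.
Inter-reduce: drop elements whose leading term is divisible by another's, tail-reduce, and make monic.
Reduced Gröbner basis: {a + 2, b + 3}.

Elimination: the polynomial b + 3 lies in the elimination ideal for b, so b ∈ {-3}. For each such b, the remaining basis elements (now univariate) give the rest of the solution.
  b = -3: the earlier basis element becomes a + 2 = 0, giving a = -2 — point (-2, -3).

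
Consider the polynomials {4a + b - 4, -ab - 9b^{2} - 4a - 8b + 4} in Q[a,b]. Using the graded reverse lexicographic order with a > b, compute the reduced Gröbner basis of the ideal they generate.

Buchberger's algorithm terminates because the ascending chain of leading-term ideals stabilizes.

f_1 = 4a + b - 4, LT = a.
f_2 = -ab - 9b^{2} - 4a - 8b + 4, LT = ab.

S(f_1,f_2): lcm = ab. S = -\tfrac{35}{4}b^{2} - 4a - 9b + 4.
  reduce S modulo (f_1, f_2):
  remainder -\tfrac{35}{4}b^{2} - 8b ≠ 0; add g_3 = -\tfrac{35}{4}b^{2} - 8b to the basis.

The other S-polynomials (S(f_1,g_3), S(f_2,g_3)) all reduce to 0 modulo the current basis, so we have a Gröbner basis.
Inter-reduce: drop elements whose leading term is divisible by another's, tail-reduce, and make monic.

G = {b^{2} + \tfrac{32}{35}b, a + \tfrac{1}{4}b - 1}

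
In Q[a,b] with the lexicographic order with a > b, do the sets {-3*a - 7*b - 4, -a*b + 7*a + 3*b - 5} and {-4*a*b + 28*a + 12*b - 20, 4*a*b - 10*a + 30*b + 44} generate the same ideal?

For a fixed monomial order, each ideal has a unique reduced Gröbner basis; comparing bases decides equality.
Buchberger on the first generating set:
f_1 = -3*a - 7*b - 4, LT = a.
f_2 = -a*b + 7*a + 3*b - 5, LT = a*b.

S(f_1,f_2): lcm = a*b. S = 7*a + 7/3*b**2 + 13/3*b - 5.
  leading term a: subtract (-7/3)·f_1 from 7*a + 7/3*b**2 + 13/3*b - 5 → 7/3*b**2 - 12*b - 43/3
  leading term b**2: no divisor's leading term divides it; move 7/3*b**2 to the remainder.
  leading term b: no divisor's leading term divides it; move -12*b to the remainder.
  leading term 1: no divisor's leading term divides it; move -43/3 to the remainder.
  remainder 7/3*b**2 - 12*b - 43/3 ≠ 0; add g_3 = 7/3*b**2 - 12*b - 43/3 to the basis.

S(f_1,g_3): leading monomials are coprime, so the S-polynomial reduces to 0 (Buchberger's first criterion).
S(f_2,g_3): lcm = a*b**2. S = -13/7*a*b + 43/7*a - 3*b**2 + 5*b.
  leading term a*b: subtract (13/21*b)·f_1 from -13/7*a*b + 43/7*a - 3*b**2 + 5*b → 43/7*a + 4/3*b**2 + 157/21*b
  leading term a: subtract (-43/21)·f_1 from 43/7*a + 4/3*b**2 + 157/21*b → 4/3*b**2 - 48/7*b - 172/21
  leading term b**2: subtract (4/7)·g_3 from 4/3*b**2 - 48/7*b - 172/21 → 0
  remainder 0.

Every S-polynomial of the final basis reduces to 0, so we have a Gröbner basis.
Inter-reduce: drop elements whose leading term is divisible by another's, tail-reduce, and make monic.
Reduced Gröbner basis: {a + 7/3*b + 4/3, b**2 - 36/7*b - 43/7}.

Buchberger on the second generating set:
h_1 = -4*a*b + 28*a + 12*b - 20, LT = a*b.
h_2 = 4*a*b - 10*a + 30*b + 44, LT = a*b.

S(h_1,h_2): lcm = a*b. S = -9/2*a - 21/2*b - 6.
  leading term a: no divisor's leading term divides it; move -9/2*a to the remainder.
  leading term b: no divisor's leading term divides it; move -21/2*b to the remainder.
  leading term 1: no divisor's leading term divides it; move -6 to the remainder.
  remainder -9/2*a - 21/2*b - 6 ≠ 0; add k_3 = -9/2*a - 21/2*b - 6 to the basis.

S(h_1,k_3): lcm = a*b. S = -7*a - 7/3*b**2 - 13/3*b + 5.
  leading term a: subtract (14/9)·k_3 from -7*a - 7/3*b**2 - 13/3*b + 5 → -7/3*b**2 + 12*b + 43/3
  leading term b**2: no divisor's leading term divides it; move -7/3*b**2 to the remainder.
  leading term b: no divisor's leading term divides it; move 12*b to the remainder.
  leading term 1: no divisor's leading term divides it; move 43/3 to the remainder.
  remainder -7/3*b**2 + 12*b + 43/3 ≠ 0; add k_4 = -7/3*b**2 + 12*b + 43/3 to the basis.

S(h_2,k_3): lcm = a*b. S = -5/2*a - 7/3*b**2 + 37/6*b + 11.
  leading term a: subtract (5/9)·k_3 from -5/2*a - 7/3*b**2 + 37/6*b + 11 → -7/3*b**2 + 12*b + 43/3
  leading term b**2: subtract (1)·k_4 from -7/3*b**2 + 12*b + 43/3 → 0
  remainder 0.

S(h_1,k_4): lcm = a*b**2. S = -13/7*a*b + 43/7*a - 3*b**2 + 5*b.
  leading term a*b: subtract (13/28)·h_1 from -13/7*a*b + 43/7*a - 3*b**2 + 5*b → -48/7*a - 3*b**2 - 4/7*b + 65/7
  leading term a: subtract (32/21)·k_3 from -48/7*a - 3*b**2 - 4/7*b + 65/7 → -3*b**2 + 108/7*b + 129/7
  leading term b**2: subtract (9/7)·k_4 from -3*b**2 + 108/7*b + 129/7 → 0
  remainder 0.

S(h_2,k_4): lcm = a*b**2. S = 37/14*a*b + 43/7*a + 15/2*b**2 + 11*b.
  leading term a*b: subtract (-37/56)·h_1 from 37/14*a*b + 43/7*a + 15/2*b**2 + 11*b → 345/14*a + 15/2*b**2 + 265/14*b - 185/14
  leading term a: subtract (-115/21)·k_3 from 345/14*a + 15/2*b**2 + 265/14*b - 185/14 → 15/2*b**2 - 270/7*b - 645/14
  leading term b**2: subtract (-45/14)·k_4 from 15/2*b**2 - 270/7*b - 645/14 → 0
  remainder 0.

S(k_3,k_4): leading monomials are coprime, so the S-polynomial reduces to 0 (Buchberger's first criterion).
Every S-polynomial of the final basis reduces to 0, so we have a Gröbner basis.
Inter-reduce: drop elements whose leading term is divisible by another's, tail-reduce, and make monic.
Reduced Gröbner basis: {a + 7/3*b + 4/3, b**2 - 36/7*b - 43/7}.

The two bases agree; hence the ideals are identical.

Yes, the ideals are equal.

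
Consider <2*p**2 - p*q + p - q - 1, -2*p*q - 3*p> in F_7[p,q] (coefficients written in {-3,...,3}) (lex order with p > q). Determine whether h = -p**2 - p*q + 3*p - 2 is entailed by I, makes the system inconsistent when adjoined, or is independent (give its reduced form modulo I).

Adjoining -p**2 - p*q + 3*p - 2 makes the ideal the whole ring: the system is inconsistent.

First compute the reduced Gröbner basis of I by Buchberger's algorithm.
f_1 = 2*p**2 - p*q + p - q - 1, LT = p**2.
f_2 = -2*p*q - 3*p, LT = p*q.

S(f_1,f_2): lcm = p**2*q. S = 2*p**2 + 3*p*q**2 - 3*p*q + 3*q**2 + 3*q.
  reduce S modulo (f_1, f_2):
  remainder 3*q**2 - 3*q + 1 ≠ 0; add k_3 = 3*q**2 - 3*q + 1 to the basis.

The other S-polynomials (S(f_1,k_3), S(f_2,k_3)) all reduce to 0 modulo the current basis, so we have a Gröbner basis.
Inter-reduce: drop elements whose leading term is divisible by another's, tail-reduce, and make monic.
Reduced Gröbner basis: {p**2 + 3*p + 3*q + 3, p*q - 2*p, q**2 - q - 2}.
Label its elements g_1 = p**2 + 3*p + 3*q + 3, g_2 = p*q - 2*p, g_3 = q**2 - q - 2.

Reduce h = -p**2 - p*q + 3*p - 2 modulo G:
  leading term p**2: subtract (-1)·g_1 from -p**2 - p*q + 3*p - 2 → -p*q - p + 3*q + 1
  leading term p*q: subtract (-1)·g_2 from -p*q - p + 3*q + 1 → -3*p + 3*q + 1
  leading term p: no divisor's leading term divides it; move -3*p to the remainder.
  leading term q: no divisor's leading term divides it; move 3*q to the remainder.
  leading term 1: no divisor's leading term divides it; move 1 to the remainder.
  normal form = -3*p + 3*q + 1.
The normal form is nonzero, so h ∉ I. Since h minus its normal form lies in I, I + (h) = I + (r) where r = -3*p + 3*q + 1; decide whether this ideal is the whole ring.
Run Buchberger on G together with r (pairs among the g_i already reduce to 0 since G is a Gröbner basis):
g_1 = p**2 + 3*p + 3*q + 3, LT = p**2.
g_2 = p*q - 2*p, LT = p*q.
g_3 = q**2 - q - 2, LT = q**2.
r = -3*p + 3*q + 1, LT = p.

S(g_1,r): lcm = p**2. S = p*q + p + 3*q + 3.
  reduce S modulo (g_1, g_2, g_3, r):
  remainder -q - 3 ≠ 0; add m_5 = -q - 3 to the basis.

S(g_2,r): lcm = p*q. S = -2*p + q**2 - 2*q.
  reduce S modulo (g_1, g_2, g_3, r, m_5):
  remainder 1 ≠ 0; add m_6 = 1 to the basis.

The other S-polynomials (S(g_1,g_2), S(g_1,g_3), S(g_2,g_3), S(g_3,r), S(g_1,m_5), S(g_2,m_5), S(g_3,m_5), S(r,m_5), S(g_1,m_6), S(g_2,m_6), S(g_3,m_6), S(r,m_6), S(m_5,m_6)) all reduce to 0 modulo the current basis, so we have a Gröbner basis.
Inter-reduce: drop elements whose leading term is divisible by another's, tail-reduce, and make monic.
Reduced Gröbner basis: {1}.
The reduced Gröbner basis of I + (h) is {1}: the ideal is the whole ring, so the enlarged system has no common solution — adjoining h is inconsistent.

Ideal membership is decidable via reduction modulo a Gröbner basis.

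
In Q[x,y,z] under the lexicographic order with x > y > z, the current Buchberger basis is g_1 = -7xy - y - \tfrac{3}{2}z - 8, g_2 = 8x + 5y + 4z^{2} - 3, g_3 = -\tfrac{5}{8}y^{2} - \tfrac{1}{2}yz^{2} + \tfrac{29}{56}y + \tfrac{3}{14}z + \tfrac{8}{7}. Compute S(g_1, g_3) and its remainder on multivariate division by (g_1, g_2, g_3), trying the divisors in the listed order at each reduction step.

lcm(LM(g_1), LM(g_3)) = xy^{2}.
S = (lcm/LT(g_1))·g_1 − (lcm/LT(g_3))·g_3 = -\tfrac{4}{5}xyz^{2} + \tfrac{29}{35}xy + \tfrac{12}{35}xz + \tfrac{64}{35}x + \tfrac{1}{7}y^{2} + \tfrac{3}{14}yz + \tfrac{8}{7}y.
Reduce S modulo (g_1, g_2, g_3) in that order:
  leading term xyz^{2}: subtract (\tfrac{4}{35}z^{2})·g_1 from -\tfrac{4}{5}xyz^{2} + \tfrac{29}{35}xy + \tfrac{12}{35}xz + \tfrac{64}{35}x + \tfrac{1}{7}y^{2} + \tfrac{3}{14}yz + \tfrac{8}{7}y → \tfrac{29}{35}xy + \tfrac{12}{35}xz + \tfrac{64}{35}x + \tfrac{1}{7}y^{2} + \tfrac{4}{35}yz^{2} + \tfrac{3}{14}yz + \tfrac{8}{7}y + \tfrac{6}{35}z^{3} + \tfrac{32}{35}z^{2}
  leading term xy: subtract (-\tfrac{29}{245})·g_1 from \tfrac{29}{35}xy + \tfrac{12}{35}xz + \tfrac{64}{35}x + \tfrac{1}{7}y^{2} + \tfrac{4}{35}yz^{2} + \tfrac{3}{14}yz + \tfrac{8}{7}y + \tfrac{6}{35}z^{3} + \tfrac{32}{35}z^{2} → \tfrac{12}{35}xz + \tfrac{64}{35}x + \tfrac{1}{7}y^{2} + \tfrac{4}{35}yz^{2} + \tfrac{3}{14}yz + \tfrac{251}{245}y + \tfrac{6}{35}z^{3} + \tfrac{32}{35}z^{2} - \tfrac{87}{490}z - \tfrac{232}{245}
  leading term xz: subtract (\tfrac{3}{70}z)·g_2 from \tfrac{12}{35}xz + \tfrac{64}{35}x + \tfrac{1}{7}y^{2} + \tfrac{4}{35}yz^{2} + \tfrac{3}{14}yz + \tfrac{251}{245}y + \tfrac{6}{35}z^{3} + \tfrac{32}{35}z^{2} - \tfrac{87}{490}z - \tfrac{232}{245} → \tfrac{64}{35}x + \tfrac{1}{7}y^{2} + \tfrac{4}{35}yz^{2} + \tfrac{251}{245}y + \tfrac{32}{35}z^{2} - \tfrac{12}{245}z - \tfrac{232}{245}
  leading term x: subtract (\tfrac{8}{35})·g_2 from \tfrac{64}{35}x + \tfrac{1}{7}y^{2} + \tfrac{4}{35}yz^{2} + \tfrac{251}{245}y + \tfrac{32}{35}z^{2} - \tfrac{12}{245}z - \tfrac{232}{245} → \tfrac{1}{7}y^{2} + \tfrac{4}{35}yz^{2} - \tfrac{29}{245}y - \tfrac{12}{245}z - \tfrac{64}{245}
  leading term y^{2}: subtract (-\tfrac{8}{35})·g_3 from \tfrac{1}{7}y^{2} + \tfrac{4}{35}yz^{2} - \tfrac{29}{245}y - \tfrac{12}{245}z - \tfrac{64}{245} → 0
The remainder is 0, so this S-polynomial contributes no new basis element.

S(g_1, g_3) = -\tfrac{4}{5}xyz^{2} + \tfrac{29}{35}xy + \tfrac{12}{35}xz + \tfrac{64}{35}x + \tfrac{1}{7}y^{2} + \tfrac{3}{14}yz + \tfrac{8}{7}y; remainder on division = 0.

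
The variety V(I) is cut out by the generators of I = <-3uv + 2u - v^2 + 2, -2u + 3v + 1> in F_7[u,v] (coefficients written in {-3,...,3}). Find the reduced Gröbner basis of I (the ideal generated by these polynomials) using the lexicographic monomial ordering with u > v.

G = {u + 2v + 3, v^2 + v + 2}

f_1 = -3uv + 2u - v^2 + 2, LT = uv.
f_2 = -2u + 3v + 1, LT = u.

S(f_1,f_2): lcm = uv. S = -3u + 3v^2 - 3v - 3.
  leading term u: subtract (-2)·f_2 from -3u + 3v^2 - 3v - 3 → 3v^2 + 3v - 1
  leading term v^2: no divisor's leading term divides it; move 3v^2 to the remainder.
  leading term v: no divisor's leading term divides it; move 3v to the remainder.
  leading term 1: no divisor's leading term divides it; move -1 to the remainder.
  remainder 3v^2 + 3v - 1 ≠ 0; add g_3 = 3v^2 + 3v - 1 to the basis.

The other S-polynomials (S(f_1,g_3), S(f_2,g_3)) all reduce to 0 modulo the current basis, so we have a Gröbner basis.
Inter-reduce: drop elements whose leading term is divisible by another's, tail-reduce, and make monic.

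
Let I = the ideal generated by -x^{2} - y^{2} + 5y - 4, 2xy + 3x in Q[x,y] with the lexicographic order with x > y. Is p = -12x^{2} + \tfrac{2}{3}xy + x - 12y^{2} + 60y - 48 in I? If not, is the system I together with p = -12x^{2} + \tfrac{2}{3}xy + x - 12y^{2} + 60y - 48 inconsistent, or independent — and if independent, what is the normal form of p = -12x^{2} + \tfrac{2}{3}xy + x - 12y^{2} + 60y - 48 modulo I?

-12x^{2} + \tfrac{2}{3}xy + x - 12y^{2} + 60y - 48 lies in I (it reduces to 0).

First compute the reduced Gröbner basis of I by Buchberger's algorithm.
f_1 = -x^{2} - y^{2} + 5y - 4, LT = x^{2}.
f_2 = 2xy + 3x, LT = xy.

S(f_1,f_2): lcm = x^{2}y. S = -\tfrac{3}{2}x^{2} + y^{3} - 5y^{2} + 4y.
  reduce S modulo (f_1, f_2):
  remainder y^{3} - \tfrac{7}{2}y^{2} - \tfrac{7}{2}y + 6 ≠ 0; add h_3 = y^{3} - \tfrac{7}{2}y^{2} - \tfrac{7}{2}y + 6 to the basis.

The other S-polynomials (S(f_1,h_3), S(f_2,h_3)) all reduce to 0 modulo the current basis, so we have a Gröbner basis.
Inter-reduce: drop elements whose leading term is divisible by another's, tail-reduce, and make monic.
Reduced Gröbner basis: {x^{2} + y^{2} - 5y + 4, xy + \tfrac{3}{2}x, y^{3} - \tfrac{7}{2}y^{2} - \tfrac{7}{2}y + 6}.
Label its elements g_1 = x^{2} + y^{2} - 5y + 4, g_2 = xy + \tfrac{3}{2}x, g_3 = y^{3} - \tfrac{7}{2}y^{2} - \tfrac{7}{2}y + 6.

Reduce p = -12x^{2} + \tfrac{2}{3}xy + x - 12y^{2} + 60y - 48 modulo G:
  leading term x^{2}: subtract (-12)·g_1 from -12x^{2} + \tfrac{2}{3}xy + x - 12y^{2} + 60y - 48 → \tfrac{2}{3}xy + x
  leading term xy: subtract (\tfrac{2}{3})·g_2 from \tfrac{2}{3}xy + x → 0
  normal form = 0.
Since the normal form is 0, p ∈ I.

The remainder on division by a Gröbner basis is unique — it is the normal form.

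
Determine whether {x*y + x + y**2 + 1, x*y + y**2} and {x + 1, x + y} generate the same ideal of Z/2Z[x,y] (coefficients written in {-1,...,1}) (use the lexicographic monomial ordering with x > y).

No, the ideals differ.

Equality of ideals is decidable: compute both reduced Gröbner bases (unique for the ordering) and check whether they agree.
Buchberger on the first generating set:
f_1 = x*y + x + y**2 + 1, LT = x*y.
f_2 = x*y + y**2, LT = x*y.

S(f_1,f_2): lcm = x*y. S = x + 1.
  reduce S modulo (f_1, f_2):
  remainder x + 1 ≠ 0; add g_3 = x + 1 to the basis.

S(f_1,g_3): lcm = x*y. S = x + y**2 + y + 1.
  reduce S modulo (f_1, f_2, g_3):
  remainder y**2 + y ≠ 0; add g_4 = y**2 + y to the basis.

The other S-polynomials (S(f_2,g_3), S(f_1,g_4), S(f_2,g_4), S(g_3,g_4)) all reduce to 0 modulo the current basis, so we have a Gröbner basis.
Inter-reduce: drop elements whose leading term is divisible by another's, tail-reduce, and make monic.
Reduced Gröbner basis: {x + 1, y**2 + y}.

Buchberger on the second generating set:
h_1 = x + 1, LT = x.
h_2 = x + y, LT = x.

S(h_1,h_2): lcm = x. S = y + 1.
  reduce S modulo (h_1, h_2):
  remainder y + 1 ≠ 0; add k_3 = y + 1 to the basis.

The other S-polynomials (S(h_1,k_3), S(h_2,k_3)) all reduce to 0 modulo the current basis, so we have a Gröbner basis.
Inter-reduce: drop elements whose leading term is divisible by another's, tail-reduce, and make monic.
Reduced Gröbner basis: {x + 1, y + 1}.

Since the reduced bases disagree, the two ideals are not the same.
The choice of monomial ordering does not affect the verdict — as long as both bases are computed under the same ordering, their equality decides ideal equality.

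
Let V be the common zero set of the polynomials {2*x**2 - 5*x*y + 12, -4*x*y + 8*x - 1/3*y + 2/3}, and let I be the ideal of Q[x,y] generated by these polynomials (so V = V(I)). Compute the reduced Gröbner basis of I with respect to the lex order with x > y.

Buchberger's algorithm terminates because the ascending chain of leading-term ideals stabilizes.

f_1 = 2*x**2 - 5*x*y + 12, LT = x**2.
f_2 = -4*x*y + 8*x - 1/3*y + 2/3, LT = x*y.

S(f_1,f_2): lcm = x**2*y. S = 2*x**2 - 5/2*x*y**2 - 1/12*x*y + 1/6*x + 6*y.
  leading term x**2: subtract (1)·f_1 from 2*x**2 - 5/2*x*y**2 - 1/12*x*y + 1/6*x + 6*y → -5/2*x*y**2 + 59/12*x*y + 1/6*x + 6*y - 12
  leading term x*y**2: subtract (5/8*y)·f_2 from -5/2*x*y**2 + 59/12*x*y + 1/6*x + 6*y - 12 → -1/12*x*y + 1/6*x + 5/24*y**2 + 67/12*y - 12
  leading term x*y: subtract (1/48)·f_2 from -1/12*x*y + 1/6*x + 5/24*y**2 + 67/12*y - 12 → 5/24*y**2 + 805/144*y - 865/72
  leading term y**2: no divisor's leading term divides it; move 5/24*y**2 to the remainder.
  leading term y: no divisor's leading term divides it; move 805/144*y to the remainder.
  leading term 1: no divisor's leading term divides it; move -865/72 to the remainder.
  remainder 5/24*y**2 + 805/144*y - 865/72 ≠ 0; add g_3 = 5/24*y**2 + 805/144*y - 865/72 to the basis.

S(f_1,g_3): leading monomials are coprime, so the S-polynomial reduces to 0 (Buchberger's first criterion).
S(f_2,g_3): lcm = x*y**2. S = -173/6*x*y + 173/3*x + 1/12*y**2 - 1/6*y.
  leading term x*y: subtract (173/24)·f_2 from -173/6*x*y + 173/3*x + 1/12*y**2 - 1/6*y → 1/12*y**2 + 161/72*y - 173/36
  leading term y**2: subtract (2/5)·g_3 from 1/12*y**2 + 161/72*y - 173/36 → 0
  remainder 0.

Every S-polynomial of the final basis reduces to 0, so we have a Gröbner basis.

G = {x**2 - 5*x + 5/24*y + 67/12, x*y - 2*x + 1/12*y - 1/6, y**2 + 161/6*y - 173/3}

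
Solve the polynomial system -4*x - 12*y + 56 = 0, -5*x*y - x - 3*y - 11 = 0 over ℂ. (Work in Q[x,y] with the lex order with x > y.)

Compute a lex Gröbner basis by Buchberger's algorithm.
f_1 = -4*x - 12*y + 56, LT = x.
f_2 = -5*x*y - x - 3*y - 11, LT = x*y.

S(f_1,f_2): lcm = x*y. S = -1/5*x + 3*y**2 - 73/5*y - 11/5.
  leading term x: subtract (1/20)·f_1 from -1/5*x + 3*y**2 - 73/5*y - 11/5 → 3*y**2 - 14*y - 5
  leading term y**2: no divisor's leading term divides it; move 3*y**2 to the remainder.
  leading term y: no divisor's leading term divides it; move -14*y to the remainder.
  leading term 1: no divisor's leading term divides it; move -5 to the remainder.
  remainder 3*y**2 - 14*y - 5 ≠ 0; add h_3 = 3*y**2 - 14*y - 5 to the basis.

S(f_1,h_3): leading monomials are coprime, so the S-polynomial reduces to 0 (Buchberger's first criterion).
S(f_2,h_3): lcm = x*y**2. S = 73/15*x*y + 5/3*x + 3/5*y**2 + 11/5*y.
  leading term x*y: subtract (-73/60*y)·f_1 from 73/15*x*y + 5/3*x + 3/5*y**2 + 11/5*y → 5/3*x - 14*y**2 + 211/3*y
  leading term x: subtract (-5/12)·f_1 from 5/3*x - 14*y**2 + 211/3*y → -14*y**2 + 196/3*y + 70/3
  leading term y**2: subtract (-14/3)·h_3 from -14*y**2 + 196/3*y + 70/3 → 0
  remainder 0.

Every S-polynomial of the final basis reduces to 0, so we have a Gröbner basis.
Inter-reduce: drop elements whose leading term is divisible by another's, tail-reduce, and make monic.
Reduced Gröbner basis: {x + 3*y - 14, y**2 - 14/3*y - 5/3}.

From the last basis element, y**2 - 14/3*y - 5/3 = 0, so y takes values in {-1/3, 5}. Each choice, substituted upward through the basis, yields the corresponding point(s) of the solution set.
  y = -1/3: the earlier basis element becomes x - 15 = 0, giving x = 15 — point (15, -1/3).
  y = 5: the earlier basis element becomes x + 1 = 0, giving x = -1 — point (-1, 5).

{(15, -1/3), (-1, 5)}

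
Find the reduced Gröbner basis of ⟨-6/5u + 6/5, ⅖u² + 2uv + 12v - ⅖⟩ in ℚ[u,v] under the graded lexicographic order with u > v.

G = {u - 1, v}

This is the nonlinear analogue of row-reducing a linear system.

f_1 = -6/5u + 6/5, LT = u.
f_2 = ⅖u² + 2uv + 12v - ⅖, LT = u².

S(f_1,f_2): lcm = u². S = -5uv - u - 30v + 1.
  reduce S modulo (f_1, f_2):
  remainder -35v ≠ 0; add g_3 = -35v to the basis.

The other S-polynomials (S(f_1,g_3), S(f_2,g_3)) all reduce to 0 modulo the current basis, so we have a Gröbner basis.
Inter-reduce: drop elements whose leading term is divisible by another's, tail-reduce, and make monic.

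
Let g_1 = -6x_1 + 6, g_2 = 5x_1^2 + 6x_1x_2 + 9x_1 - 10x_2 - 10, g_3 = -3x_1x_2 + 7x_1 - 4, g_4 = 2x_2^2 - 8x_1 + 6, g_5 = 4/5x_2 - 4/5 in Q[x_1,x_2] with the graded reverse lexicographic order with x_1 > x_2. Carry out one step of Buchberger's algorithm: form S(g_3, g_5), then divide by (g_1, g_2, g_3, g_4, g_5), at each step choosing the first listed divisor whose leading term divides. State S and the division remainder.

S(g_3, g_5) = -4/3x_1 + 4/3; remainder on division = 0.

lcm(LM(g_3), LM(g_5)) = x_1x_2.
S = (lcm/LT(g_3))·g_3 − (lcm/LT(g_5))·g_5 = -4/3x_1 + 4/3.
Reduce S modulo (g_1, g_2, g_3, g_4, g_5) in that order:
  leading term x_1: subtract (2/9)·g_1 from -4/3x_1 + 4/3 → 0
The remainder is 0, so this S-polynomial contributes no new basis element.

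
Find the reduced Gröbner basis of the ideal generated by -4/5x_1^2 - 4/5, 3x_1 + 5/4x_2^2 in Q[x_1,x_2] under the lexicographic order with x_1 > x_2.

f_1 = -4/5x_1^2 - 4/5, LT = x_1^2.
f_2 = 3x_1 + 5/4x_2^2, LT = x_1.

S(f_1,f_2): lcm = x_1^2. S = -5/12x_1x_2^2 + 1.
  leading term x_1x_2^2: subtract (-5/36x_2^2)·f_2 from -5/12x_1x_2^2 + 1 → 25/144x_2^4 + 1
  leading term x_2^4: no divisor's leading term divides it; move 25/144x_2^4 to the remainder.
  leading term 1: no divisor's leading term divides it; move 1 to the remainder.
  remainder 25/144x_2^4 + 1 ≠ 0; add g_3 = 25/144x_2^4 + 1 to the basis.

The other S-polynomials (S(f_1,g_3), S(f_2,g_3)) all reduce to 0 modulo the current basis, so we have a Gröbner basis.
Inter-reduce: drop elements whose leading term is divisible by another's, tail-reduce, and make monic.

G = {x_1 + 5/12x_2^2, x_2^4 + 144/25}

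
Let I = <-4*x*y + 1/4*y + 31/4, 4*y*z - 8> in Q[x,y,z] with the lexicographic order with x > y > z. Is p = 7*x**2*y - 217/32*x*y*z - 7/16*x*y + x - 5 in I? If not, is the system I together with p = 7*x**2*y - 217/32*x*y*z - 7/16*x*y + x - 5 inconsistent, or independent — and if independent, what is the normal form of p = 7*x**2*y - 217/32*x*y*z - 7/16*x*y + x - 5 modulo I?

First compute the reduced Gröbner basis of I by Buchberger's algorithm.
f_1 = -4*x*y + 1/4*y + 31/4, LT = x*y.
f_2 = 4*y*z - 8, LT = y*z.

S(f_1,f_2): lcm = x*y*z. S = 2*x - 1/16*y*z - 31/16*z.
  leading term x: no divisor's leading term divides it; move 2*x to the remainder.
  leading term y*z: subtract (-1/64)·f_2 from -1/16*y*z - 31/16*z → -31/16*z - 1/8
  leading term z: no divisor's leading term divides it; move -31/16*z to the remainder.
  leading term 1: no divisor's leading term divides it; move -1/8 to the remainder.
  remainder 2*x - 31/16*z - 1/8 ≠ 0; add h_3 = 2*x - 31/16*z - 1/8 to the basis.

The other S-polynomials (S(f_1,h_3), S(f_2,h_3)) all reduce to 0 modulo the current basis, so we have a Gröbner basis.
Inter-reduce: drop elements whose leading term is divisible by another's, tail-reduce, and make monic.
Reduced Gröbner basis: {x - 31/32*z - 1/16, y*z - 2}.
Label its elements g_1 = x - 31/32*z - 1/16, g_2 = y*z - 2.

Reduce p = 7*x**2*y - 217/32*x*y*z - 7/16*x*y + x - 5 modulo G:
  leading term x**2*y: subtract (7*x*y)·g_1 from 7*x**2*y - 217/32*x*y*z - 7/16*x*y + x - 5 → x - 5
  leading term x: subtract (1)·g_1 from x - 5 → 31/32*z - 79/16
  leading term z: no divisor's leading term divides it; move 31/32*z to the remainder.
  leading term 1: no divisor's leading term divides it; move -79/16 to the remainder.
  normal form = 31/32*z - 79/16.
The normal form is nonzero, so p ∉ I. Since p minus its normal form lies in I, I + (p) = I + (r) where r = 31/32*z - 79/16; decide whether this ideal is the whole ring.
Run Buchberger on G together with r (pairs among the g_i already reduce to 0 since G is a Gröbner basis):
g_1 = x - 31/32*z - 1/16, LT = x.
g_2 = y*z - 2, LT = y*z.
r = 31/32*z - 79/16, LT = z.

S(g_2,r): lcm = y*z. S = 158/31*y - 2.
  leading term y: no divisor's leading term divides it; move 158/31*y to the remainder.
  leading term 1: no divisor's leading term divides it; move -2 to the remainder.
  remainder 158/31*y - 2 ≠ 0; add m_4 = 158/31*y - 2 to the basis.

The other S-polynomials (S(g_1,g_2), S(g_1,r), S(g_1,m_4), S(g_2,m_4), S(r,m_4)) all reduce to 0 modulo the current basis, so we have a Gröbner basis.
Inter-reduce: drop elements whose leading term is divisible by another's, tail-reduce, and make monic.
Reduced Gröbner basis: {x - 5, y - 31/79, z - 158/31}.
The reduced Gröbner basis of I + (p) is {x - 5, y - 31/79, z - 158/31} ≠ {1}, a proper ideal, so the enlarged system stays consistent: p is independent of I, with normal form 31/32*z - 79/16.

7*x**2*y - 217/32*x*y*z - 7/16*x*y + x - 5 is independent of I; its normal form modulo I is 31/32*z - 79/16.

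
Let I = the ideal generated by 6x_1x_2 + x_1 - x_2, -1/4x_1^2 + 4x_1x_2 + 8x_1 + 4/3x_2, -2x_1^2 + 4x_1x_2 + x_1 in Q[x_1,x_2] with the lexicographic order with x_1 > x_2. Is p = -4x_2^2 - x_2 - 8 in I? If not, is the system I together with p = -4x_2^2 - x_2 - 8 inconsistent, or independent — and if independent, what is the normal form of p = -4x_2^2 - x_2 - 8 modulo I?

First compute the reduced Gröbner basis of I by Buchberger's algorithm.
f_1 = 6x_1x_2 + x_1 - x_2, LT = x_1x_2.
f_2 = -1/4x_1^2 + 4x_1x_2 + 8x_1 + 4/3x_2, LT = x_1^2.
f_3 = -2x_1^2 + 4x_1x_2 + x_1, LT = x_1^2.

S(f_1,f_2): lcm = x_1^2x_2. S = 1/6x_1^2 + 16x_1x_2^2 + 191/6x_1x_2 + 16/3x_2^2.
  leading term x_1^2: subtract (-2/3)·f_2 from 1/6x_1^2 + 16x_1x_2^2 + 191/6x_1x_2 + 16/3x_2^2 → 16x_1x_2^2 + 69/2x_1x_2 + 16/3x_1 + 16/3x_2^2 + 8/9x_2
  leading term x_1x_2^2: subtract (8/3x_2)·f_1 from 16x_1x_2^2 + 69/2x_1x_2 + 16/3x_1 + 16/3x_2^2 + 8/9x_2 → 191/6x_1x_2 + 16/3x_1 + 8x_2^2 + 8/9x_2
  leading term x_1x_2: subtract (191/36)·f_1 from 191/6x_1x_2 + 16/3x_1 + 8x_2^2 + 8/9x_2 → 1/36x_1 + 8x_2^2 + 223/36x_2
  leading term x_1: no divisor's leading term divides it; move 1/36x_1 to the remainder.
  leading term x_2^2: no divisor's leading term divides it; move 8x_2^2 to the remainder.
  leading term x_2: no divisor's leading term divides it; move 223/36x_2 to the remainder.
  remainder 1/36x_1 + 8x_2^2 + 223/36x_2 ≠ 0; add h_4 = 1/36x_1 + 8x_2^2 + 223/36x_2 to the basis.

S(f_1,f_3): lcm = x_1^2x_2. S = 1/6x_1^2 + 2x_1x_2^2 + 1/3x_1x_2.
  leading term x_1^2: subtract (-2/3)·f_2 from 1/6x_1^2 + 2x_1x_2^2 + 1/3x_1x_2 → 2x_1x_2^2 + 3x_1x_2 + 16/3x_1 + 8/9x_2
  leading term x_1x_2^2: subtract (1/3x_2)·f_1 from 2x_1x_2^2 + 3x_1x_2 + 16/3x_1 + 8/9x_2 → 8/3x_1x_2 + 16/3x_1 + 1/3x_2^2 + 8/9x_2
  leading term x_1x_2: subtract (4/9)·f_1 from 8/3x_1x_2 + 16/3x_1 + 1/3x_2^2 + 8/9x_2 → 44/9x_1 + 1/3x_2^2 + 4/3x_2
  leading term x_1: subtract (176)·h_4 from 44/9x_1 + 1/3x_2^2 + 4/3x_2 → -4223/3x_2^2 - 9800/9x_2
  leading term x_2^2: no divisor's leading term divides it; move -4223/3x_2^2 to the remainder.
  leading term x_2: no divisor's leading term divides it; move -9800/9x_2 to the remainder.
  remainder -4223/3x_2^2 - 9800/9x_2 ≠ 0; add h_5 = -4223/3x_2^2 - 9800/9x_2 to the basis.

S(f_2,f_3): lcm = x_1^2. S = -14x_1x_2 - 63/2x_1 - 16/3x_2.
  leading term x_1x_2: subtract (-7/3)·f_1 from -14x_1x_2 - 63/2x_1 - 16/3x_2 → -175/6x_1 - 23/3x_2
  leading term x_1: subtract (-1050)·h_4 from -175/6x_1 - 23/3x_2 → 8400x_2^2 + 12993/2x_2
  leading term x_2^2: subtract (-25200/4223)·h_5 from 8400x_2^2 + 12993/2x_2 → -10561/8446x_2
  leading term x_2: no divisor's leading term divides it; move -10561/8446x_2 to the remainder.
  remainder -10561/8446x_2 ≠ 0; add h_6 = -10561/8446x_2 to the basis.

The other S-polynomials (S(f_1,h_4), S(f_2,h_4), S(f_3,h_4), S(f_1,h_5), S(f_2,h_5), S(f_3,h_5), S(h_4,h_5), S(f_1,h_6), S(f_2,h_6), S(f_3,h_6), S(h_4,h_6), S(h_5,h_6)) all reduce to 0 modulo the current basis, so we have a Gröbner basis.
Inter-reduce: drop elements whose leading term is divisible by another's, tail-reduce, and make monic.
Reduced Gröbner basis: {x_1, x_2}.
Label its elements g_1 = x_1, g_2 = x_2.

Reduce p = -4x_2^2 - x_2 - 8 modulo G:
  leading term x_2^2: subtract (-4x_2)·g_2 from -4x_2^2 - x_2 - 8 → -x_2 - 8
  leading term x_2: subtract (-1)·g_2 from -x_2 - 8 → -8
  leading term 1: no divisor's leading term divides it; move -8 to the remainder.
  normal form = -8.
The normal form is nonzero, so p ∉ I. Since p minus its normal form lies in I, I + (p) = I + (r) where r = -8; decide whether this ideal is the whole ring.
Here r = -8 is a nonzero constant, hence a unit: 1 ∈ I + (p), the Gröbner basis of I + (p) is {1}, and the enlarged system has no common solution — adjoining p is inconsistent.

The remainder on division by a Gröbner basis is unique — it is the normal form.

Adjoining -4x_2^2 - x_2 - 8 makes the ideal the whole ring: the system is inconsistent.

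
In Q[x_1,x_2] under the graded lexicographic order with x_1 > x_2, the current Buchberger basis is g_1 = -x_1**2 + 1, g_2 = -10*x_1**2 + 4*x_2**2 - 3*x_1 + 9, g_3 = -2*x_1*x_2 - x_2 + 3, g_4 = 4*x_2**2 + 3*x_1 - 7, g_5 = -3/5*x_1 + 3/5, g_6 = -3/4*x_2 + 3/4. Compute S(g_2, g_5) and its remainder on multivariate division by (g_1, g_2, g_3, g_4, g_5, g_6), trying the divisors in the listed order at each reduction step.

S(g_2, g_5) = -2/5*x_2**2 + 13/10*x_1 - 9/10; remainder on division = 0.

lcm(LM(g_2), LM(g_5)) = x_1**2.
S = (lcm/LT(g_2))·g_2 − (lcm/LT(g_5))·g_5 = -2/5*x_2**2 + 13/10*x_1 - 9/10.
Reduce S modulo (g_1, g_2, g_3, g_4, g_5, g_6) in that order:
  leading term x_2**2: subtract (-1/10)·g_4 from -2/5*x_2**2 + 13/10*x_1 - 9/10 → 8/5*x_1 - 8/5
  leading term x_1: subtract (-8/3)·g_5 from 8/5*x_1 - 8/5 → 0
The remainder is 0, so this S-polynomial contributes no new basis element.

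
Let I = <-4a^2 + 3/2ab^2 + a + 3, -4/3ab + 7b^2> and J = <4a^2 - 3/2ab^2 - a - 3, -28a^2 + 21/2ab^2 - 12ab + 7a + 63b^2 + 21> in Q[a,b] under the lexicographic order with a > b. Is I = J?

Since reduced Gröbner bases are canonical representatives of ideals under a given ordering, it suffices to compute and compare them.
Buchberger on the first generating set:
f_1 = -4a^2 + 3/2ab^2 + a + 3, LT = a^2.
f_2 = -4/3ab + 7b^2, LT = ab.

S(f_1,f_2): lcm = a^2b. S = -3/8ab^3 + 21/4ab^2 - 1/4ab - 3/4b.
  reduce S modulo (f_1, f_2):
  remainder -63/32b^4 + 441/16b^3 - 21/16b^2 - 3/4b ≠ 0; add g_3 = -63/32b^4 + 441/16b^3 - 21/16b^2 - 3/4b to the basis.

The other S-polynomials (S(f_1,g_3), S(f_2,g_3)) all reduce to 0 modulo the current basis, so we have a Gröbner basis.
Inter-reduce: drop elements whose leading term is divisible by another's, tail-reduce, and make monic.
Reduced Gröbner basis: {a^2 - 1/4a - 63/32b^3 - 3/4, ab - 21/4b^2, b^4 - 14b^3 + 2/3b^2 + 8/21b}.

Buchberger on the second generating set:
h_1 = 4a^2 - 3/2ab^2 - a - 3, LT = a^2.
h_2 = -28a^2 + 21/2ab^2 - 12ab + 7a + 63b^2 + 21, LT = a^2.

S(h_1,h_2): lcm = a^2. S = -3/7ab + 9/4b^2.
  reduce S modulo (h_1, h_2):
  remainder -3/7ab + 9/4b^2 ≠ 0; add k_3 = -3/7ab + 9/4b^2 to the basis.

S(h_1,k_3): lcm = a^2b. S = -3/8ab^3 + 21/4ab^2 - 1/4ab - 3/4b.
  reduce S modulo (h_1, h_2, k_3):
  remainder -63/32b^4 + 441/16b^3 - 21/16b^2 - 3/4b ≠ 0; add k_4 = -63/32b^4 + 441/16b^3 - 21/16b^2 - 3/4b to the basis.

The other S-polynomials (S(h_2,k_3), S(h_1,k_4), S(h_2,k_4), S(k_3,k_4)) all reduce to 0 modulo the current basis, so we have a Gröbner basis.
Inter-reduce: drop elements whose leading term is divisible by another's, tail-reduce, and make monic.
Reduced Gröbner basis: {a^2 - 1/4a - 63/32b^3 - 3/4, ab - 21/4b^2, b^4 - 14b^3 + 2/3b^2 + 8/21b}.

The two bases agree; hence the ideals are identical.
The choice of monomial ordering does not affect the verdict — as long as both bases are computed under the same ordering, their equality decides ideal equality.

Yes, the ideals are equal.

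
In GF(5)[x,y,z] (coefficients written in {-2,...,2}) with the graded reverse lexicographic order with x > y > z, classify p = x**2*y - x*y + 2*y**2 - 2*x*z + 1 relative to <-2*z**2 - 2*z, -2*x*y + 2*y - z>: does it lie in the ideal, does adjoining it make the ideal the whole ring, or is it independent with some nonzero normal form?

First compute the reduced Gröbner basis of I by Buchberger's algorithm.
f_1 = -2*z**2 - 2*z, LT = z**2.
f_2 = -2*x*y + 2*y - z, LT = x*y.

The S-polynomials (S(f_1,f_2)) all reduce to 0 modulo the current basis, so we have a Gröbner basis.
Inter-reduce: drop elements whose leading term is divisible by another's, tail-reduce, and make monic.
Reduced Gröbner basis: {x*y - y - 2*z, z**2 + z}.
Label its elements g_1 = x*y - y - 2*z, g_2 = z**2 + z.

Reduce p = x**2*y - x*y + 2*y**2 - 2*x*z + 1 modulo G:
  leading term x**2*y: subtract (x)·g_1 from x**2*y - x*y + 2*y**2 - 2*x*z + 1 → 2*y**2 + 1
  leading term y**2: no divisor's leading term divides it; move 2*y**2 to the remainder.
  leading term 1: no divisor's leading term divides it; move 1 to the remainder.
  normal form = 2*y**2 + 1.
The normal form is nonzero, so p ∉ I. Since p minus its normal form lies in I, I + (p) = I + (r) where r = 2*y**2 + 1; decide whether this ideal is the whole ring.
Run Buchberger on G together with r (pairs among the g_i already reduce to 0 since G is a Gröbner basis):
g_1 = x*y - y - 2*z, LT = x*y.
g_2 = z**2 + z, LT = z**2.
r = 2*y**2 + 1, LT = y**2.

S(g_1,r): lcm = x*y**2. S = -y**2 - 2*y*z + 2*x.
  reduce S modulo (g_1, g_2, r):
  remainder -2*y*z + 2*x - 2 ≠ 0; add m_4 = -2*y*z + 2*x - 2 to the basis.

S(g_1,m_4): lcm = x*y*z. S = x**2 - y*z - 2*z**2 - x.
  reduce S modulo (g_1, g_2, r, m_4):
  remainder x**2 - 2*x + 2*z + 1 ≠ 0; add m_5 = x**2 - 2*x + 2*z + 1 to the basis.

S(g_2,m_4): lcm = y*z**2. S = x*z + y*z - z.
  reduce S modulo (g_1, g_2, r, m_4, m_5):
  remainder x*z + x - z - 1 ≠ 0; add m_6 = x*z + x - z - 1 to the basis.

The other S-polynomials (S(g_1,g_2), S(g_2,r), S(r,m_4), S(g_1,m_5), S(g_2,m_5), S(r,m_5), S(m_4,m_5), S(g_1,m_6), S(g_2,m_6), S(r,m_6), S(m_4,m_6), S(m_5,m_6)) all reduce to 0 modulo the current basis, so we have a Gröbner basis.
Inter-reduce: drop elements whose leading term is divisible by another's, tail-reduce, and make monic.
Reduced Gröbner basis: {x**2 - 2*x + 2*z + 1, x*y - y - 2*z, y**2 - 2, x*z + x - z - 1, y*z - x + 1, z**2 + z}.
The reduced Gröbner basis of I + (p) is {x**2 - 2*x + 2*z + 1, x*y - y - 2*z, y**2 - 2, x*z + x - z - 1, y*z - x + 1, z**2 + z} ≠ {1}, a proper ideal, so the enlarged system stays consistent: p is independent of I, with normal form 2*y**2 + 1.

The remainder on division by a Gröbner basis is unique — it is the normal form.

x**2*y - x*y + 2*y**2 - 2*x*z + 1 is independent of I; its normal form modulo I is 2*y**2 + 1.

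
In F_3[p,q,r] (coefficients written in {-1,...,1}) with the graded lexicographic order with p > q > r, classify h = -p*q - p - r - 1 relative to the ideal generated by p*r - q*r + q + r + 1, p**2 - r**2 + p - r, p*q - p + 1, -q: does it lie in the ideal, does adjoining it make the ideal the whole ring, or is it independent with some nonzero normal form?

First compute the reduced Gröbner basis of I by Buchberger's algorithm.
f_1 = p*r - q*r + q + r + 1, LT = p*r.
f_2 = p**2 - r**2 + p - r, LT = p**2.
f_3 = p*q - p + 1, LT = p*q.
f_4 = -q, LT = q.

S(f_1,f_2): lcm = p**2*r. S = -p*q*r + r**3 + p*q + r**2 + p.
  reduce S modulo (f_1, f_2, f_3, f_4):
  remainder r**3 + r**2 - p - 1 ≠ 0; add k_5 = r**3 + r**2 - p - 1 to the basis.

S(f_1,f_3): lcm = p*q*r. S = -q**2*r + p*r + q**2 + q*r + q - r.
  reduce S modulo (f_1, f_2, f_3, f_4, k_5):
  remainder r - 1 ≠ 0; add k_6 = r - 1 to the basis.

S(f_2,f_3): lcm = p**2*q. S = -q*r**2 + p**2 + p*q - q*r - p.
  reduce S modulo (f_1, f_2, f_3, f_4, k_5, k_6):
  remainder -p + 1 ≠ 0; add k_7 = -p + 1 to the basis.

The other S-polynomials (S(f_1,f_4), S(f_2,f_4), S(f_3,f_4), S(f_1,k_5), S(f_2,k_5), S(f_3,k_5), S(f_4,k_5), S(f_1,k_6), S(f_2,k_6), S(f_3,k_6), S(f_4,k_6), S(k_5,k_6), S(f_1,k_7), S(f_2,k_7), S(f_3,k_7), S(f_4,k_7), S(k_5,k_7), S(k_6,k_7)) all reduce to 0 modulo the current basis, so we have a Gröbner basis.
Inter-reduce: drop elements whose leading term is divisible by another's, tail-reduce, and make monic.
Reduced Gröbner basis: {p - 1, q, r - 1}.
Label its elements g_1 = p - 1, g_2 = q, g_3 = r - 1.

Reduce h = -p*q - p - r - 1 modulo G:
  leading term p*q: subtract (-q)·g_1 from -p*q - p - r - 1 → -p - q - r - 1
  leading term p: subtract (-1)·g_1 from -p - q - r - 1 → -q - r + 1
  leading term q: subtract (-1)·g_2 from -q - r + 1 → -r + 1
  leading term r: subtract (-1)·g_3 from -r + 1 → 0
  normal form = 0.
Since the normal form is 0, h ∈ I.

-p*q - p - r - 1 lies in I (it reduces to 0).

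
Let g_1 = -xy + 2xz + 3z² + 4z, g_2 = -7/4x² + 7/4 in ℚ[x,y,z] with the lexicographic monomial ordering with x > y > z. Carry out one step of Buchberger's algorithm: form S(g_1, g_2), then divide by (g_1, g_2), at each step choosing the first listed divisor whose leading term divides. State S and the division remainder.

S(g_1, g_2) = -2x²z - 3xz² - 4xz + y; remainder on division = -3xz² - 4xz + y - 2z.

lcm(LM(g_1), LM(g_2)) = x²y.
S = (lcm/LT(g_1))·g_1 − (lcm/LT(g_2))·g_2 = -2x²z - 3xz² - 4xz + y.
Reduce S modulo (g_1, g_2) in that order:
  leading term x²z: subtract (8/7z)·g_2 from -2x²z - 3xz² - 4xz + y → -3xz² - 4xz + y - 2z
  leading term xz²: no divisor's leading term divides it; move -3xz² to the remainder.
  leading term xz: no divisor's leading term divides it; move -4xz to the remainder.
  leading term y: no divisor's leading term divides it; move y to the remainder.
  leading term z: no divisor's leading term divides it; move -2z to the remainder.
The remainder -3xz² - 4xz + y - 2z is nonzero, so it would be added as the next basis element.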